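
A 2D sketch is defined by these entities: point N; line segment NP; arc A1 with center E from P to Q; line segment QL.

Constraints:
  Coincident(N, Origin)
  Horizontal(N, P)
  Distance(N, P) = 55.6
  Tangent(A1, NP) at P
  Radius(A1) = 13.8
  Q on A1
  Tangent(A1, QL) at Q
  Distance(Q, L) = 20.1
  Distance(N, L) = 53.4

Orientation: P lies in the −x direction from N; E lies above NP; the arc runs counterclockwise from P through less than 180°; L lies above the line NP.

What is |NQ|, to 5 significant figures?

43.947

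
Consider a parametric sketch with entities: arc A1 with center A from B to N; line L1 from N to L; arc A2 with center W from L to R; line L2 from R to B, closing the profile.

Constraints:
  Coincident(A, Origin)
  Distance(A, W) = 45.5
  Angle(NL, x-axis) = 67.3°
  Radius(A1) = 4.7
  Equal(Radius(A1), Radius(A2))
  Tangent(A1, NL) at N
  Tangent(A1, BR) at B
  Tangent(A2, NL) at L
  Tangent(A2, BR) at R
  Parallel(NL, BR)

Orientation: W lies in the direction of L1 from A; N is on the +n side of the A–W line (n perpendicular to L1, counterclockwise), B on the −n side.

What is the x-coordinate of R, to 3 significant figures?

21.9

The slot axis is L1's direction at 67.3°, so u = (cos 67.3°, sin 67.3°) = (0.386, 0.923) and n = (−sin 67.3°, cos 67.3°) = (-0.923, 0.386). A is at the origin and W lies 45.5 along u from A, so W = 45.5·u = (17.6, 42.0). Tangency of A1 to both parallel lines with radius 4.7 puts N and B at A ± 4.7·n: N = (-4.34, 1.81), B = (4.34, -1.81). Equal radii place L and R the same way about W: L = W + 4.7·n = (13.2, 43.8), R = W − 4.7·n = (21.9, 40.2). So R.x = 21.9.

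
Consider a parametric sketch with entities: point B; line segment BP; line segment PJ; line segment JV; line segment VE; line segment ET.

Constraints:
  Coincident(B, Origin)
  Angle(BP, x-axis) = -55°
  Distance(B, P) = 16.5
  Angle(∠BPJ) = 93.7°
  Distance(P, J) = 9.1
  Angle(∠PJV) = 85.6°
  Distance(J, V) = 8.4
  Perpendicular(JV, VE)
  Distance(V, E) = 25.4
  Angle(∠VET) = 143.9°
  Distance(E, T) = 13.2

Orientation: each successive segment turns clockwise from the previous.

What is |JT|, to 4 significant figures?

36.07

B is at the origin; BP runs at -55.0° with length 16.5, so P = (9.464, -13.52). ∠BPJ = 93.7° gives PJ at -141.3° from the x-axis; with |PJ| = 9.1, J = (2.362, -19.21). ∠PJV = 85.6° gives JV at 124.3° from the x-axis; with |JV| = 8.4, V = (-2.372, -12.27). JV ⟂ VE, so VE runs at 34.30°; with |VE| = 25.4, E = (18.61, 2.047). ∠VET = 143.9° gives ET at -1.800° from the x-axis; with |ET| = 13.2, T = (31.80, 1.632). Then |JT| = |T − J| = 36.07.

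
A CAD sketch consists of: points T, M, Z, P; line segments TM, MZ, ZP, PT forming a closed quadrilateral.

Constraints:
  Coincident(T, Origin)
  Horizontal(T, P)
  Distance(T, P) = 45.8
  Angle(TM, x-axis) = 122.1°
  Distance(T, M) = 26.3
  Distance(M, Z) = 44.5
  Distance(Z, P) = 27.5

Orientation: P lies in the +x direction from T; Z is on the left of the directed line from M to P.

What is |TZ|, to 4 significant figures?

38.13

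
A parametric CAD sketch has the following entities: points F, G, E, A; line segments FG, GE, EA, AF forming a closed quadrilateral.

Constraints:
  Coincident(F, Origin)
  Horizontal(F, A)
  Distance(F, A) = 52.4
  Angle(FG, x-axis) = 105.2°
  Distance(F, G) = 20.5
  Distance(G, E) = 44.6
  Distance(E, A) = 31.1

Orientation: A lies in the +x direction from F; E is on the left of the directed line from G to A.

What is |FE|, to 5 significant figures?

47.495

Checks: |GE| = 44.60 ✓; |EA| = 31.10 ✓.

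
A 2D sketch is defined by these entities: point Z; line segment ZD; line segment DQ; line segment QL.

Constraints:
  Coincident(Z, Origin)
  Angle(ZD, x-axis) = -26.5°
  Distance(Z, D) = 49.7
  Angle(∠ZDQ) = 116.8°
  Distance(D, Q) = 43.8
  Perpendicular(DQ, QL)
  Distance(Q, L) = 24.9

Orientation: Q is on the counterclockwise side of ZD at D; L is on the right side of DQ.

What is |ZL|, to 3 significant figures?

95.8

Z is at the origin; ZD runs at -26.5° with length 49.7, so D = 49.7·(cos -26.5°, sin -26.5°) = (44.5, -22.2). ∠ZDQ = 116.8°, so DQ runs at -26.5° + (180° − 116.8°) = 36.7° from the x-axis; with |DQ| = 43.8, Q = D + 43.8·(cos 36.7°, sin 36.7°) = (79.6, 4.00). DQ ⟂ QL; with |QL| = 24.9 on the right of DQ, L = Q + 24.9·(0.598, -0.802) = (94.5, -16.0). Then |ZL| = |L − Z| = 95.8.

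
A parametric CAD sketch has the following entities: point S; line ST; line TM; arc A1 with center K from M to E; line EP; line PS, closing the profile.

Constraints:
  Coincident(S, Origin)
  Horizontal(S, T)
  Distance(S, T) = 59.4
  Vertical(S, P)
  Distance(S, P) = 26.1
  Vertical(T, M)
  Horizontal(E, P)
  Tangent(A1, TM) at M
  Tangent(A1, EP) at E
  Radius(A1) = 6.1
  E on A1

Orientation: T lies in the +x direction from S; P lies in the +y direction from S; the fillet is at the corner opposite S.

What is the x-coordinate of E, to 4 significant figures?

53.30

The virtual corner opposite S is at (59.40, 26.10). The tangent condition forces KM to be normal to TM and since A1 is tangent to EP there, KE ⟂ EP, with radius 6.1, so the center K sits 6.1 in from both sides at K = (53.30, 20.00). That places the tangent points at M = (59.40, 20.00) on TM and E = (53.30, 26.10) on EP. So E.x = 53.30.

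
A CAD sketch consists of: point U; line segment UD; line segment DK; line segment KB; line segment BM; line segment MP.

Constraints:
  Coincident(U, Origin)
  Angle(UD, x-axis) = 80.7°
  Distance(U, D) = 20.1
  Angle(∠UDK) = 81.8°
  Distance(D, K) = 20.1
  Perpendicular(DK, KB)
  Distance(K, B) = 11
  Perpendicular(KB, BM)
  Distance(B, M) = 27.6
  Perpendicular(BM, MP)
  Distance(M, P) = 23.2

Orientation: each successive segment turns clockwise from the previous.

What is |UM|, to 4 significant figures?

13.66

U is at the origin; UD runs at 80.7° with length 20.1, so D = (3.248, 19.84). ∠UDK = 81.8° gives DK at -17.50° from the x-axis; with |DK| = 20.1, K = (22.42, 13.79). The perpendicularity gives KB at right angles to DK, so KB runs at -107.5°; with |KB| = 11.0, B = (19.11, 3.301). KB is perpendicular to BM, so BM runs at 162.5°; with |BM| = 27.6, M = (-7.212, 11.60). Then |UM| = |M − U| = 13.66.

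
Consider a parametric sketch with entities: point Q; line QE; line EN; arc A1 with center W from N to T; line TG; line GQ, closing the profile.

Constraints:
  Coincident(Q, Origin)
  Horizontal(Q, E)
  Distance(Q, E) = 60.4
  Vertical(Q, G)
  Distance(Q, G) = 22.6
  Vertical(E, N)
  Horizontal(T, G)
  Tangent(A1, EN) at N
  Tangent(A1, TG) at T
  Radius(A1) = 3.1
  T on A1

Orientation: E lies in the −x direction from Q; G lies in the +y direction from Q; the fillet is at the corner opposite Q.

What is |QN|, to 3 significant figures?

63.5

Q is at the origin; Q and E share the same y with |QE| = 60.4 and E on the −x side, so E = (-60.4, 0.00). QG is vertical with |QG| = 22.6 and G on the +y side, so G = (0.00, 22.6). The virtual corner opposite Q is at (-60.4, 22.6). Since A1 is tangent to EN there, WN ⟂ EN and since A1 is tangent to TG there, WT ⟂ TG, with radius 3.1, so the center W sits 3.1 in from both sides at W = (-57.3, 19.5). That places the tangent points at N = (-60.4, 19.5) on EN and T = (-57.3, 22.6) on TG. Then |QN| = |N − Q| = 63.5.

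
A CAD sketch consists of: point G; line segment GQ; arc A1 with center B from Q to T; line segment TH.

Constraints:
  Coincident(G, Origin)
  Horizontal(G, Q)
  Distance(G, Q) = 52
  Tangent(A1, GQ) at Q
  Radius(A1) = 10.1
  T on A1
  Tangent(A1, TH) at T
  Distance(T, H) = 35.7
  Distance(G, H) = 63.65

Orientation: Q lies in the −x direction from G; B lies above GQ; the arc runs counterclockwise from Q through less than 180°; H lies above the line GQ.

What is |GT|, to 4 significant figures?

43.23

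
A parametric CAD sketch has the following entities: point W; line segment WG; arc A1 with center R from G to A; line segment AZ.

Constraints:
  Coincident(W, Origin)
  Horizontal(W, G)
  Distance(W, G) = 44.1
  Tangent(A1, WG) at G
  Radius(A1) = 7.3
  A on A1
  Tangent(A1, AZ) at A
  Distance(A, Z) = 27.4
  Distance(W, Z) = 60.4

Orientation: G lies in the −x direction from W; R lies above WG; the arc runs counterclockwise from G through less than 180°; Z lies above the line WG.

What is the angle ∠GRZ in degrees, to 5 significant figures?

169.90°

W is at the origin; W and G share the same y with |WG| = 44.1 and G on the −x side, so G = (-44.100, 0.0000). Tangency of A1 to WG means the radius RG is perpendicular to WG, so R = G + (0, 7.3) = (-44.100, 7.3000). Since RA ⟂ AZ (tangency), |RZ| = √(7.3² + 27.4²) = 28.356 regardless of where A sits on A1. So Z lies on both circle(W, 60.4) and circle(R, 28.356); the above-WG intersection is Z = (-49.071, 35.217). A is the foot of the tangent from Z: A = (-37.485, 10.387).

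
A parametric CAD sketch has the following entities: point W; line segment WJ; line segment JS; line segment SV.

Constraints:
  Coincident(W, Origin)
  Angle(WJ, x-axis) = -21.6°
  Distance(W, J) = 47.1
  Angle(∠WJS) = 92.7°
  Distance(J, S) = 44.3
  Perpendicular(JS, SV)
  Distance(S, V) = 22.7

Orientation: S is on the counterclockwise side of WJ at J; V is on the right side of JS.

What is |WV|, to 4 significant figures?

83.84

W is at the origin; WJ runs at -21.6° with length 47.1, so J = 47.1·(cos -21.6°, sin -21.6°) = (43.79, -17.34). ∠WJS = 92.7°, so JS runs at -21.6° + (180° − 92.7°) = 65.70° from the x-axis; with |JS| = 44.3, S = J + 44.3·(cos 65.70°, sin 65.70°) = (62.02, 23.04). The perpendicularity gives SV at right angles to JS; with |SV| = 22.7 on the right of JS, V = S + 22.7·(0.9114, -0.4115) = (82.71, 13.70). Then |WV| = |V − W| = 83.84.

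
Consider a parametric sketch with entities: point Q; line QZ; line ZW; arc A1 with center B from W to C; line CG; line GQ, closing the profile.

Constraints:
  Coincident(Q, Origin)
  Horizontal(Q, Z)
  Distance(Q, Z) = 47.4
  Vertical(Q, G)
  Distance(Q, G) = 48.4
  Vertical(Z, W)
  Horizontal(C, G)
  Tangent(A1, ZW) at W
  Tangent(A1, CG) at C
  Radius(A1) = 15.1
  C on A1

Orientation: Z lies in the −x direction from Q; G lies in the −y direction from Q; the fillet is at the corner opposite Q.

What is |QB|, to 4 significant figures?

46.39

Q and G share the same x with |QG| = 48.4 and G on the −y side, so G = (0.000, -48.40). The virtual corner opposite Q is at (-47.40, -48.40). Tangency of A1 to ZW means the radius BW is perpendicular to ZW and the tangent condition forces BC to be normal to CG, with radius 15.1, so the center B sits 15.1 in from both sides at B = (-32.30, -33.30). Then |QB| = |B − Q| = 46.39.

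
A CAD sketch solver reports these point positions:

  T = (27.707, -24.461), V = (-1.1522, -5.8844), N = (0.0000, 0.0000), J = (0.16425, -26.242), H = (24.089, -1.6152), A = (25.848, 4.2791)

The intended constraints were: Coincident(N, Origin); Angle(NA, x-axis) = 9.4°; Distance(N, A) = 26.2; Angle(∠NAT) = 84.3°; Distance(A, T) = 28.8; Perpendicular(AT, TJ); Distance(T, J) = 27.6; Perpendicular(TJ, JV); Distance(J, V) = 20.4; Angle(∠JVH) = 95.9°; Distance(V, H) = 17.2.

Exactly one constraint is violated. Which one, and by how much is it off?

Distance(V, H) = 17.2 — off by 8.40.

N = (0.00, 0.00) ✓; NA at 9.400° ✓; |NA| = 26.20 ✓; ∠NAT = 84.30° ✓; |AT| = 28.80 ✓; ∠(AT, TJ) = 90.00° ✓; |TJ| = 27.60 ✓; ∠(TJ, JV) = 90.00° ✓; |JV| = 20.40 ✓; ∠JVH = 95.90° ✓; |VH| = 25.60 ✗.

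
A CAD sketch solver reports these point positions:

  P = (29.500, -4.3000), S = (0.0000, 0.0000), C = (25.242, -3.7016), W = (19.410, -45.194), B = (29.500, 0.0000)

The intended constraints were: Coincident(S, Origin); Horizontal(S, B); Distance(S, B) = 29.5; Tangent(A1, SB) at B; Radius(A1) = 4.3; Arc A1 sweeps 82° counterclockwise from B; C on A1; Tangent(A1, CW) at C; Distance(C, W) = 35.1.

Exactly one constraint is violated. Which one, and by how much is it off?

Distance(C, W) = 35.1 — off by 6.80.

S = (0.00, 0.00) ✓; S.y = 0.00, B.y = 0.00 ✓; |SB| = 29.50 ✓; ∠(PB, BS) = 90.00° ✓; |PB| = 4.300 ✓; bearing(P→C) − bearing(P→B) = 82.00° ✓; |PC| = 4.300 ✓; ∠(PC, CW) = 90.00° ✓; |CW| = 41.90 ✗.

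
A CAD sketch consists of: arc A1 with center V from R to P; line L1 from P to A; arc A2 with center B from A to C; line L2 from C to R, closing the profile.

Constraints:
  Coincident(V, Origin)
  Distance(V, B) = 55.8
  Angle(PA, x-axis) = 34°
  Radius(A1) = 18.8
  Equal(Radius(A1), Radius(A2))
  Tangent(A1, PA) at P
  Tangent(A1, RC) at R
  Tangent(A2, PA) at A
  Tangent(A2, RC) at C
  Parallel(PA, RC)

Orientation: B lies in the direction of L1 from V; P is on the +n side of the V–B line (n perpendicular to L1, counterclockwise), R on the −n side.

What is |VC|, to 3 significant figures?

58.9

The slot axis is L1's direction at 34.0°, so u = (cos 34.0°, sin 34.0°) = (0.829, 0.559) and n = (−sin 34.0°, cos 34.0°) = (-0.559, 0.829). V is at the origin and B lies 55.8 along u from V, so B = 55.8·u = (46.3, 31.2). Tangency of A1 to both parallel lines with radius 18.8 puts P and R at V ± 18.8·n: P = (-10.5, 15.6), R = (10.5, -15.6). Equal radii place A and C the same way about B: A = B + 18.8·n = (35.7, 46.8), C = B − 18.8·n = (56.8, 15.6). Then |VC| = |C − V| = 58.9.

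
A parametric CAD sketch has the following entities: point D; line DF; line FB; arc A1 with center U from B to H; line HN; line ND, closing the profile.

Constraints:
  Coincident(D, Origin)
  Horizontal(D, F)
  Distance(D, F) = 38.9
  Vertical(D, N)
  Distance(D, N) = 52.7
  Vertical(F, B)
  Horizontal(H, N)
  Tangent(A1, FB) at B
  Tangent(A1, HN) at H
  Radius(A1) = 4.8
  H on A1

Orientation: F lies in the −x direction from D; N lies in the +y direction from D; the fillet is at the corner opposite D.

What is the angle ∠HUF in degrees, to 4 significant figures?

174.3°

D is at the origin; DF is horizontal with |DF| = 38.9 and F on the −x side, so F = (-38.90, 0.000). D and N share the same x with |DN| = 52.7 and N on the +y side, so N = (0.000, 52.70). The virtual corner opposite D is at (-38.90, 52.70). Tangency of A1 to FB means the radius UB is perpendicular to FB and tangency of A1 to HN means the radius UH is perpendicular to HN, with radius 4.8, so the center U sits 4.8 in from both sides at U = (-34.10, 47.90). That places the tangent points at B = (-38.90, 47.90) on FB and H = (-34.10, 52.70) on HN. Then cos ∠HUF = UH·UF / (|UH||UF|), giving 174.3°.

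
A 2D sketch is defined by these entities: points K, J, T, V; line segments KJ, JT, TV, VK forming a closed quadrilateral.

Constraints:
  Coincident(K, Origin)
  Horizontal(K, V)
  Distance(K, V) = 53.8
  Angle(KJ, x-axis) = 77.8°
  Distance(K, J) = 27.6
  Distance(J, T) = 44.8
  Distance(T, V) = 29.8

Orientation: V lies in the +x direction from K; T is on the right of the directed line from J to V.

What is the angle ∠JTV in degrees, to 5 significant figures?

92.867°

K is at the origin; K and V share the same y with |KV| = 53.8 and V in +x, so V = (53.8, 0). KJ runs at 77.8° with |KJ| = 27.6, so J = (5.8326, 26.977). T is determined by |JT| = 44.8 and |TV| = 29.8 together: it lies at the intersection of circle(J, 44.8) and circle(V, 29.8). With |JV| = 55.033, the foot of the radical line on JV is 37.683 from J and the perpendicular offset is √(44.8² − 37.683²) = 24.229. Taking the right-of-JV solution: T = (26.801, -12.613).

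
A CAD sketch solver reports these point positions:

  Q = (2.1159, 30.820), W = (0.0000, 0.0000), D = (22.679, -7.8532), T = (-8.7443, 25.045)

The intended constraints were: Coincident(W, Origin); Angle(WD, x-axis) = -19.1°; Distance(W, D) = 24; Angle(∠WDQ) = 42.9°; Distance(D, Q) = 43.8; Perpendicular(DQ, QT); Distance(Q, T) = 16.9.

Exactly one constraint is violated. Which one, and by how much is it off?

Distance(Q, T) = 16.9 — off by 4.60.

W = (0.00, 0.00) ✓; WD at -19.10° ✓; |WD| = 24.00 ✓; ∠WDQ = 42.90° ✓; |DQ| = 43.80 ✓; ∠(DQ, QT) = 90.00° ✓; |QT| = 12.30 ✗.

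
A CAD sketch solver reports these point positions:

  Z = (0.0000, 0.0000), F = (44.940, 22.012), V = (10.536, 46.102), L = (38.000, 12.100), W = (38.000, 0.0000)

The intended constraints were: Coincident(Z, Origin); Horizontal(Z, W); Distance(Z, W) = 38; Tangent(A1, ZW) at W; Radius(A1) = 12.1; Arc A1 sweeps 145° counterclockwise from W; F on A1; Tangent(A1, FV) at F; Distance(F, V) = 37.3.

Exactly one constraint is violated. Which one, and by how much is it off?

Distance(F, V) = 37.3 — off by 4.70.

Z = (0.00, 0.00) ✓; Z.y = 0.00, W.y = 0.00 ✓; |ZW| = 38.00 ✓; ∠(LW, WZ) = 90.00° ✓; |LW| = 12.10 ✓; bearing(L→F) − bearing(L→W) = 145.0° ✓; |LF| = 12.10 ✓; ∠(LF, FV) = 90.00° ✓; |FV| = 42.00 ✗.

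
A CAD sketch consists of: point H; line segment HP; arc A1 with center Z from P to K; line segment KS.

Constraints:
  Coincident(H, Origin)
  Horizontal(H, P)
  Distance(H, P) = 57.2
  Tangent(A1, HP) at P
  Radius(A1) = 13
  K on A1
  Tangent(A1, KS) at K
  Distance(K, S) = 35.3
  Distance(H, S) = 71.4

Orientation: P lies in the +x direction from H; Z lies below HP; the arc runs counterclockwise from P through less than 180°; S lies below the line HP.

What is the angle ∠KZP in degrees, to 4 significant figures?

100.6°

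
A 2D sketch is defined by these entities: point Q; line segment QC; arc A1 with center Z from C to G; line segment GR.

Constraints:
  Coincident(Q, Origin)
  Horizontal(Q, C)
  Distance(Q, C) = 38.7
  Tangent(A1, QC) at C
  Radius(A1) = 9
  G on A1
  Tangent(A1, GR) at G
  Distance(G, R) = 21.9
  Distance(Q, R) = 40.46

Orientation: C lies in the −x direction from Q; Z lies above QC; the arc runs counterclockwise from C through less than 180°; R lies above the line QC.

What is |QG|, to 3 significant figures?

30.8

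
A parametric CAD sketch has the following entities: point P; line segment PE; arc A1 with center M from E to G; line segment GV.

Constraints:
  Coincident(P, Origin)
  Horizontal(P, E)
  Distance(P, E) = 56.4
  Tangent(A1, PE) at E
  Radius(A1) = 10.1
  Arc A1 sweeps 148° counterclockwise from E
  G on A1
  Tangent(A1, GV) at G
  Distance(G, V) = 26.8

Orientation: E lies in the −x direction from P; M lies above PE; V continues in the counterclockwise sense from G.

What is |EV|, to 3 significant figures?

37.2

P is at the origin; PE is horizontal with |PE| = 56.4 and E on the −x side, so E = (-56.4, 0.00). Since A1 is tangent to PE there, ME ⟂ PE, so M = E + (0, 10.1) = (-56.4, 10.1). On A1, E sits at bearing -90° from M; a 148° counterclockwise sweep puts G at bearing 58°, so G = M + 10.1·(cos 58°, sin 58°) = (-51.0, 18.7). A1 meets GV tangentially, so MG is at right angles to GV, so GV runs along (−sin 58°, cos 58°); with |GV| = 26.8, V = (-73.8, 32.9). Then |EV| = |V − E| = 37.2.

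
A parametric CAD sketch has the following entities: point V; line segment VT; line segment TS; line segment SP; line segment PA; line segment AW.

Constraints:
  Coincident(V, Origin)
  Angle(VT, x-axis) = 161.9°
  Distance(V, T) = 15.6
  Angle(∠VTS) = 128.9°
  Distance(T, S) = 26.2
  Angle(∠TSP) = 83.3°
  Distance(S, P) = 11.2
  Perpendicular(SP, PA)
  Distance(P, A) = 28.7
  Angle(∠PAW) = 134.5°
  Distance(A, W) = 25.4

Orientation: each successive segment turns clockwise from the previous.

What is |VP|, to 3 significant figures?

34.7

V is at the origin; VT runs at 161.9° with length 15.6, so T = (-14.8, 4.85). ∠VTS = 128.9° gives TS at 111° from the x-axis; with |TS| = 26.2, S = (-24.1, 29.3). ∠TSP = 83.3° gives SP at 14.1° from the x-axis; with |SP| = 11.2, P = (-13.3, 32.1). Then |VP| = |P − V| = 34.7.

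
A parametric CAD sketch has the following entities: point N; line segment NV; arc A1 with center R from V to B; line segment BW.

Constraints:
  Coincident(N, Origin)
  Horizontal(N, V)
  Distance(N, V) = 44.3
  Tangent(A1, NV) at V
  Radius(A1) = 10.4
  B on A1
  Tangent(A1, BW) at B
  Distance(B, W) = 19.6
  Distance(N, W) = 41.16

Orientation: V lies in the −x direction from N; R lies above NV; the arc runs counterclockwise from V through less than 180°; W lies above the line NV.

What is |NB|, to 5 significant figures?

35.117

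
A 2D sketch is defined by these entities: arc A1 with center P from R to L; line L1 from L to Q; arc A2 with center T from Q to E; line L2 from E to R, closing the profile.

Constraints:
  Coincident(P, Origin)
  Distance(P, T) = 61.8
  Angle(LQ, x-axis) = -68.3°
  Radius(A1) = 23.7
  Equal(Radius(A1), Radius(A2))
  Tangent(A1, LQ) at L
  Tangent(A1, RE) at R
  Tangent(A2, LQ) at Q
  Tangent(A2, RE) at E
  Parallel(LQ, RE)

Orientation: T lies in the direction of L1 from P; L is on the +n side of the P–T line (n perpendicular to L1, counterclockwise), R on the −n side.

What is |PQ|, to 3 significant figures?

66.2

The slot axis is L1's direction at -68.3°, so u = (cos -68.3°, sin -68.3°) = (0.370, -0.929) and n = (−sin -68.3°, cos -68.3°) = (0.929, 0.370). P is at the origin and T lies 61.8 along u from P, so T = 61.8·u = (22.9, -57.4). Tangency of A1 to both parallel lines with radius 23.7 puts L and R at P ± 23.7·n: L = (22.0, 8.76), R = (-22.0, -8.76). Equal radii place Q and E the same way about T: Q = T + 23.7·n = (44.9, -48.7), E = T − 23.7·n = (0.830, -66.2). Then |PQ| = |Q − P| = 66.2.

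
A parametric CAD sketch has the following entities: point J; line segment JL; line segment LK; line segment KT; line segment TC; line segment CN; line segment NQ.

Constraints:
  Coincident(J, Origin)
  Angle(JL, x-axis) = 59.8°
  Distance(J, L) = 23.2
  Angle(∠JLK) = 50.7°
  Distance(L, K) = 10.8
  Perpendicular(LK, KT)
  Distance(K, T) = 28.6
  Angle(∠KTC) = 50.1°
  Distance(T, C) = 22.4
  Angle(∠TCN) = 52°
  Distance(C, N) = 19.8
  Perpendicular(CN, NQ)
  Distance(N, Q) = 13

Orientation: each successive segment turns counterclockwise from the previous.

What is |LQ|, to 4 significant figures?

27.68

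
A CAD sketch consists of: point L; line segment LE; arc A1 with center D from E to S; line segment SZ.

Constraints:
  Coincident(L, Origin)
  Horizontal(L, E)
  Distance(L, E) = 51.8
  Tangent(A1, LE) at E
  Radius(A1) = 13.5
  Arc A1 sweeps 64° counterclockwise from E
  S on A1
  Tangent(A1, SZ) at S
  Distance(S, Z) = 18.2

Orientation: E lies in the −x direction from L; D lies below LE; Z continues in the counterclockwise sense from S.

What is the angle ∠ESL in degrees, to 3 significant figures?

25.2°

L is at the origin; L and E share the same y with |LE| = 51.8 and E on the −x side, so E = (-51.8, 0.00). Since A1 is tangent to LE there, DE ⟂ LE, so D = E + (0, -13.5) = (-51.8, -13.5). On A1, E sits at bearing 90° from D; a 64° counterclockwise sweep puts S at bearing 154°, so S = D + 13.5·(cos 154°, sin 154°) = (-63.9, -7.58). Then cos ∠ESL = SE·SL / (|SE||SL|), giving 25.2°.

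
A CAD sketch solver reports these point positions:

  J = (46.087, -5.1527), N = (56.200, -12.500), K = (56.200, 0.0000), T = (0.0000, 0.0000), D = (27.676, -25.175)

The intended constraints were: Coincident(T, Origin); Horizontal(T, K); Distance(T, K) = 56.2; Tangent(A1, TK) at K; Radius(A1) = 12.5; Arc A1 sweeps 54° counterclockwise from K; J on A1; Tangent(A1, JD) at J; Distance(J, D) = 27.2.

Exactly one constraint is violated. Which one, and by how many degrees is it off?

Tangent(A1, JD) at J — off by 6.60°.

T = (0.00, 0.00) ✓; T.y = 0.00, K.y = 0.00 ✓; |TK| = 56.20 ✓; ∠(NK, KT) = 90.00° ✓; |NK| = 12.50 ✓; bearing(N→J) − bearing(N→K) = 54.00° ✓; |NJ| = 12.50 ✓; ∠(NJ, JD) = 96.60° ✗; |JD| = 27.20 ✓.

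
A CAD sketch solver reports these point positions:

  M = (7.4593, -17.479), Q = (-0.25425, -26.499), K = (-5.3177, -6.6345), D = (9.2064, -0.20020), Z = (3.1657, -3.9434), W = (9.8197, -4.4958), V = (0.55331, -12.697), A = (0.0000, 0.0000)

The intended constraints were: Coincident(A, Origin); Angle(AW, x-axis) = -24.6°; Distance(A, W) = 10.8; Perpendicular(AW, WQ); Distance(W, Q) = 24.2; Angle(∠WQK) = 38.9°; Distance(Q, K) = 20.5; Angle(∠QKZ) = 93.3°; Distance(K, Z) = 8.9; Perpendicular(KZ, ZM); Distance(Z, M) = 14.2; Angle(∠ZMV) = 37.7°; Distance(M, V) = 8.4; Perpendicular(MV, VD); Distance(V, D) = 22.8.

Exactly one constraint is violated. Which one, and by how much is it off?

Distance(V, D) = 22.8 — off by 7.60.

A = (0.00, 0.00) ✓; AW at -24.60° ✓; |AW| = 10.80 ✓; ∠(AW, WQ) = 90.00° ✓; |WQ| = 24.20 ✓; ∠WQK = 38.90° ✓; |QK| = 20.50 ✓; ∠QKZ = 93.30° ✓; |KZ| = 8.900 ✓; ∠(KZ, ZM) = 90.00° ✓; |ZM| = 14.20 ✓; ∠ZMV = 37.70° ✓; |MV| = 8.400 ✓; ∠(MV, VD) = 90.00° ✓; |VD| = 15.20 ✗.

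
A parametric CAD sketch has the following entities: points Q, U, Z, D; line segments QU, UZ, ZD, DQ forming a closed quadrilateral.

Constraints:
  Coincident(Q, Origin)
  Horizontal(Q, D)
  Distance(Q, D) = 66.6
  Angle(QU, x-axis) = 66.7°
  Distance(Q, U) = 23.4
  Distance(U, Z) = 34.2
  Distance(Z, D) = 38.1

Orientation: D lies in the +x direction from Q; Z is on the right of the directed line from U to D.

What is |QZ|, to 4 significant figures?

29.74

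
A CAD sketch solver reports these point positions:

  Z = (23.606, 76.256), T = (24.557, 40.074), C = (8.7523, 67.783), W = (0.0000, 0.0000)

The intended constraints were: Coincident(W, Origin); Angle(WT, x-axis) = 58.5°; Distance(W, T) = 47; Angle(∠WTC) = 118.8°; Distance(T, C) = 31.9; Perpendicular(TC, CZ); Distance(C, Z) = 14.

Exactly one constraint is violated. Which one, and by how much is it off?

Distance(C, Z) = 14 — off by 3.10.

W = (0.00, 0.00) ✓; WT at 58.50° ✓; |WT| = 47.00 ✓; ∠WTC = 118.8° ✓; |TC| = 31.90 ✓; ∠(TC, CZ) = 90.00° ✓; |CZ| = 17.10 ✗.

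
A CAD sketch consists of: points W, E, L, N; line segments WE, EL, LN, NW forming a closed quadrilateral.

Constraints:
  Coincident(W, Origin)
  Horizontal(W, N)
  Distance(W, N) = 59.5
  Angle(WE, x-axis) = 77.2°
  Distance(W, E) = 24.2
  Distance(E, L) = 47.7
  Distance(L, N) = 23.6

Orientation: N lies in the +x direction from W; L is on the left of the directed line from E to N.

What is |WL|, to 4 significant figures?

57.71

Checks: |EL| = 47.70 ✓; |LN| = 23.60 ✓.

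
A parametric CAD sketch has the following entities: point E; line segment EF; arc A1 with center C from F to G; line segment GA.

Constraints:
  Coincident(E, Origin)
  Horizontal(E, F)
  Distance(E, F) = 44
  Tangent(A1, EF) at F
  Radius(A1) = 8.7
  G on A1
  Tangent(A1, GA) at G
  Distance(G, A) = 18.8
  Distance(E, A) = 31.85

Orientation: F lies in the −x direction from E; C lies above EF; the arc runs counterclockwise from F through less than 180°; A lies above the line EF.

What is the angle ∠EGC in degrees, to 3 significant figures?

149°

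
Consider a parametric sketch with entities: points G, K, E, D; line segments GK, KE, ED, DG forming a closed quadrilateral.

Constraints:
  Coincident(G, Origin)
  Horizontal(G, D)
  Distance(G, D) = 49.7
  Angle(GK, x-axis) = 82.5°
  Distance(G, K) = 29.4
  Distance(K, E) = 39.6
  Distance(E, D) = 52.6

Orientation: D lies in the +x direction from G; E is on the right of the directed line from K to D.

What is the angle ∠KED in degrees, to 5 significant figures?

70.627°

G is at the origin; G and D share the same y with |GD| = 49.7 and D in +x, so D = (49.7, 0). GK runs at 82.5° with |GK| = 29.4, so K = (3.8375, 29.148). E is determined by |KE| = 39.6 and |ED| = 52.6 together: it lies at the intersection of circle(K, 39.6) and circle(D, 52.6). With |KD| = 54.342, the foot of the radical line on KD is 16.142 from K and the perpendicular offset is √(39.6² − 16.142²) = 36.161. Taking the right-of-KD solution: E = (-1.9352, -10.029).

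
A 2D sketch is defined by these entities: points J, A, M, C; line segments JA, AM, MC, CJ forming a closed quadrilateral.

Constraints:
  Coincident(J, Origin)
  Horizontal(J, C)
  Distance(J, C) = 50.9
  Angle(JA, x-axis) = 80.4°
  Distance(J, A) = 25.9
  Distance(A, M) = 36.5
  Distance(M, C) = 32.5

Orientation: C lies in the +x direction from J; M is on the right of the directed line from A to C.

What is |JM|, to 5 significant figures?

20.822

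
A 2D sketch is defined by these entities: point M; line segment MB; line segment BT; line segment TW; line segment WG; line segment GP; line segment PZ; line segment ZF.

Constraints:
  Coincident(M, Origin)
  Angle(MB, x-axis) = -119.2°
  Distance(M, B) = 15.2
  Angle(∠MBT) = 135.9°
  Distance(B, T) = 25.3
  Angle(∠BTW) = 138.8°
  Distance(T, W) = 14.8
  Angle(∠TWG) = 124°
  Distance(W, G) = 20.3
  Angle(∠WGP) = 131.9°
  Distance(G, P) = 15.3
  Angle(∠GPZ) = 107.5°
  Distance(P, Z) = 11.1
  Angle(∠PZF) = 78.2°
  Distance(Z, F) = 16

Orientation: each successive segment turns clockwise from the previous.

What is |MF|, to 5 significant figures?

37.256

∠GPZ = 107.5° gives PZ at -21.100° from the x-axis; with |PZ| = 11.1, Z = (-28.565, 13.582). ∠PZF = 78.2° gives ZF at -122.90° from the x-axis; with |ZF| = 16.0, F = (-37.256, 0.14780). Then |MF| = |F − M| = 37.256.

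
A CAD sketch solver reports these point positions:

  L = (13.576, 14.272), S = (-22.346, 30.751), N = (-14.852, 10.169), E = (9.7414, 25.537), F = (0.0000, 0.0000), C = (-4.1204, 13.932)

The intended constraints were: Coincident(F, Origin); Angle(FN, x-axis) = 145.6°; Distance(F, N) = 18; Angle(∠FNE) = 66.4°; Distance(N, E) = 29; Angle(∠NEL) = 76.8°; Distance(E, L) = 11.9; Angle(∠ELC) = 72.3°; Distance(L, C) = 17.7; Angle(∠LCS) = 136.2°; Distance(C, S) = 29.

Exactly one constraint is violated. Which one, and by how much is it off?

Distance(C, S) = 29 — off by 4.20.

F = (0.00, 0.00) ✓; FN at 145.6° ✓; |FN| = 18.00 ✓; ∠FNE = 66.40° ✓; |NE| = 29.00 ✓; ∠NEL = 76.80° ✓; |EL| = 11.90 ✓; ∠ELC = 72.30° ✓; |LC| = 17.70 ✓; ∠LCS = 136.2° ✓; |CS| = 24.80 ✗.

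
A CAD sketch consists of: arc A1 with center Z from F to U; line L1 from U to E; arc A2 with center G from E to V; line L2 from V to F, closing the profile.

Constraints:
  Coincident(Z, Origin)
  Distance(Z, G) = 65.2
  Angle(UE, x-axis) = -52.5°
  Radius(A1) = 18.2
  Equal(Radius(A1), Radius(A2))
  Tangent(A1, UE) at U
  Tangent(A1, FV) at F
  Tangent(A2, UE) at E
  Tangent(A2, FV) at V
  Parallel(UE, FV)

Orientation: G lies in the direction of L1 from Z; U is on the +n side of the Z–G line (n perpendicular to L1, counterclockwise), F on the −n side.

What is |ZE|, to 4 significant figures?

67.69

The slot axis is L1's direction at -52.5°, so u = (cos -52.5°, sin -52.5°) = (0.6088, -0.7934) and n = (−sin -52.5°, cos -52.5°) = (0.7934, 0.6088). Z is at the origin and G lies 65.2 along u from Z, so G = 65.2·u = (39.69, -51.73). Tangency of A1 to both parallel lines with radius 18.2 puts U and F at Z ± 18.2·n: U = (14.44, 11.08), F = (-14.44, -11.08). Equal radii place E and V the same way about G: E = G + 18.2·n = (54.13, -40.65), V = G − 18.2·n = (25.25, -62.81). Then |ZE| = |E − Z| = 67.69.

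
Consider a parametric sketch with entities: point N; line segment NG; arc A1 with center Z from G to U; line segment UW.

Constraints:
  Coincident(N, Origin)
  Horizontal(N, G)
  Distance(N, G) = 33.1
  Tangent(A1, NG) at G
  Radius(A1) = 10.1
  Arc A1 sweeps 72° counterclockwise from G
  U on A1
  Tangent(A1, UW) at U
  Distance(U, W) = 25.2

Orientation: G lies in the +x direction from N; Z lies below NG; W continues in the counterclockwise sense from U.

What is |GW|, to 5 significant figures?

35.498

On A1, G sits at bearing 90° from Z; a 72° counterclockwise sweep puts U at bearing 162°, so U = Z + 10.1·(cos 162°, sin 162°) = (23.494, -6.9789). The tangent condition forces ZU to be normal to UW, so UW runs along (−sin 162°, cos 162°); with |UW| = 25.2, W = (15.707, -30.946). Then |GW| = |W − G| = 35.498.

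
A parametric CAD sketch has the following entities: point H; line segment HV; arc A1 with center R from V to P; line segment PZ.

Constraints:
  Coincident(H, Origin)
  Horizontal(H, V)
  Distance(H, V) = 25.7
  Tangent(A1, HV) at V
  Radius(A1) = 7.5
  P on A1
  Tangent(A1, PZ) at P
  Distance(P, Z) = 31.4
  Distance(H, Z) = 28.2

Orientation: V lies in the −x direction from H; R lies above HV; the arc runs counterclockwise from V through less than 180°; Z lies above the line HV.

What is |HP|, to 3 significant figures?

19.9

Checks: |RP| = 7.500 ✓; ∠(RP, PZ) = 90.00° ✓; |PZ| = 31.40 ✓; |HZ| = 28.20 ✓.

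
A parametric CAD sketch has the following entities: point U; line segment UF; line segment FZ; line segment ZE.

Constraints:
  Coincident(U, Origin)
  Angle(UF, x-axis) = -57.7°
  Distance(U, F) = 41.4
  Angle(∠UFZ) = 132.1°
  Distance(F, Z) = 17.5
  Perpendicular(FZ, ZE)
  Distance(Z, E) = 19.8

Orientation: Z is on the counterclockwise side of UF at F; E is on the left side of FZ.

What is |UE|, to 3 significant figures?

46.6

U is at the origin; UF runs at -57.7° with length 41.4, so F = 41.4·(cos -57.7°, sin -57.7°) = (22.1, -35.0). ∠UFZ = 132.1°, so FZ runs at -57.7° + (180° − 132.1°) = -9.80° from the x-axis; with |FZ| = 17.5, Z = F + 17.5·(cos -9.80°, sin -9.80°) = (39.4, -38.0). The perpendicularity gives ZE at right angles to FZ; with |ZE| = 19.8 on the left of FZ, E = Z + 19.8·(0.170, 0.985) = (42.7, -18.5). Then |UE| = |E − U| = 46.6.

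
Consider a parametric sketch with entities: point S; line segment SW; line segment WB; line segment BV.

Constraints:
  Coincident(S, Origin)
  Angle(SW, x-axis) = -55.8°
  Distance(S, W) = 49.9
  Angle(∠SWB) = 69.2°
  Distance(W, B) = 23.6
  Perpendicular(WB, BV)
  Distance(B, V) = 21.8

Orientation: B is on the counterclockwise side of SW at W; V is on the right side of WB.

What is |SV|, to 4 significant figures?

68.70

S is at the origin; SW runs at -55.8° with length 49.9, so W = 49.9·(cos -55.8°, sin -55.8°) = (28.05, -41.27). ∠SWB = 69.2°, so WB runs at -55.8° + (180° − 69.2°) = 55.00° from the x-axis; with |WB| = 23.6, B = W + 23.6·(cos 55.00°, sin 55.00°) = (41.58, -21.94). The perpendicularity gives BV at right angles to WB; with |BV| = 21.8 on the right of WB, V = B + 21.8·(0.8192, -0.5736) = (59.44, -34.44). Then |SV| = |V − S| = 68.70.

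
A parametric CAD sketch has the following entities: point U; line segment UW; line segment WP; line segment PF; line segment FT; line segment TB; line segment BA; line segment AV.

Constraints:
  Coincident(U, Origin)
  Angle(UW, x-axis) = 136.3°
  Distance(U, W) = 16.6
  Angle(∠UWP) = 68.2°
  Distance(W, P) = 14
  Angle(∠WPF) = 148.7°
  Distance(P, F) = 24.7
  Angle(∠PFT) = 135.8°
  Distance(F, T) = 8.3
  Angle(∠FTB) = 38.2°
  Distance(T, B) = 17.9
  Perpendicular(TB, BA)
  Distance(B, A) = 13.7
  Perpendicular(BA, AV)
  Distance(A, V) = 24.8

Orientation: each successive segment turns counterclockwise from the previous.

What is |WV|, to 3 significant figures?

52.9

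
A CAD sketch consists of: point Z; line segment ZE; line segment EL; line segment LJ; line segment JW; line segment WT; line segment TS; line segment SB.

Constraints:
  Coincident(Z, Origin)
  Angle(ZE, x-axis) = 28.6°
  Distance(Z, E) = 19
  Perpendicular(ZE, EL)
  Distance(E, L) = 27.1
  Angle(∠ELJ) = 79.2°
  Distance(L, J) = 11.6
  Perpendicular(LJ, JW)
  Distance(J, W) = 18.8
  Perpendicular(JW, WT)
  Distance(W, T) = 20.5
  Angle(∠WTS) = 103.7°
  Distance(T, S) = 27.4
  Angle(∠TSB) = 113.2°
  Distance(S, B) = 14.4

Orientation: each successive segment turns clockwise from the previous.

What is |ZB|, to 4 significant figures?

48.22

Z is at the origin; ZE runs at 28.6° with length 19.0, so E = (16.68, 9.095). ZE is perpendicular to EL, so EL runs at -61.40°; with |EL| = 27.1, L = (29.65, -14.70). ∠ELJ = 79.2° gives LJ at -162.2° from the x-axis; with |LJ| = 11.6, J = (18.61, -18.24). LJ is perpendicular to JW, so JW runs at 107.8°; with |JW| = 18.8, W = (12.86, -0.3442). JW ⟂ WT, so WT runs at 17.80°; with |WT| = 20.5, T = (32.38, 5.923). ∠WTS = 103.7° gives TS at -58.50° from the x-axis; with |TS| = 27.4, S = (46.70, -17.44). ∠TSB = 113.2° gives SB at -125.3° from the x-axis; with |SB| = 14.4, B = (38.38, -29.19). Then |ZB| = |B − Z| = 48.22.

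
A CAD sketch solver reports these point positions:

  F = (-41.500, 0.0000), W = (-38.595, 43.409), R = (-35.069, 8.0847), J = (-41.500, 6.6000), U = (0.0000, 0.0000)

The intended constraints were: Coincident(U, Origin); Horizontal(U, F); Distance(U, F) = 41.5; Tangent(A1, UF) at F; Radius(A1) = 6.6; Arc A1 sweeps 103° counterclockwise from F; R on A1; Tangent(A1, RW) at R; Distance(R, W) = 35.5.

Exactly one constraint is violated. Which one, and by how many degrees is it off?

Tangent(A1, RW) at R — off by 7.30°.

U = (0.00, 0.00) ✓; U.y = 0.00, F.y = 0.00 ✓; |UF| = 41.50 ✓; ∠(JF, FU) = 90.00° ✓; |JF| = 6.600 ✓; bearing(J→R) − bearing(J→F) = 103.0° ✓; |JR| = 6.600 ✓; ∠(JR, RW) = 97.30° ✗; |RW| = 35.50 ✓.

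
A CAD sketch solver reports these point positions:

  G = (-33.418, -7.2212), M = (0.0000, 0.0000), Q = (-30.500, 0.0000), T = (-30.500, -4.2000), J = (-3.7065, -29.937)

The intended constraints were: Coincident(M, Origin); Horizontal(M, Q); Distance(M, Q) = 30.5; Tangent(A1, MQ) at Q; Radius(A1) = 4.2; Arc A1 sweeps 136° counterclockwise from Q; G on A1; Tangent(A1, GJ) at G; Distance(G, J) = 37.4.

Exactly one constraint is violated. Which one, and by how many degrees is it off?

Tangent(A1, GJ) at G — off by 6.60°.

M = (0.00, 0.00) ✓; M.y = 0.00, Q.y = 0.00 ✓; |MQ| = 30.50 ✓; ∠(TQ, QM) = 90.00° ✓; |TQ| = 4.200 ✓; bearing(T→G) − bearing(T→Q) = 136.0° ✓; |TG| = 4.200 ✓; ∠(TG, GJ) = 83.40° ✗; |GJ| = 37.40 ✓.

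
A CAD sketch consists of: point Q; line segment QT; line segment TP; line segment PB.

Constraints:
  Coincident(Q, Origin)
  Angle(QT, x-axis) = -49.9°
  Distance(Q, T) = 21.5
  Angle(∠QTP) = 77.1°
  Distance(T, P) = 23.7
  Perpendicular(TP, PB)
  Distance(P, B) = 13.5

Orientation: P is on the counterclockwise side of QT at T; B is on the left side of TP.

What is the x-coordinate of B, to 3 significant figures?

17.3

∠QTP = 77.1°, so TP runs at -49.9° + (180° − 77.1°) = 53.0° from the x-axis; with |TP| = 23.7, P = T + 23.7·(cos 53.0°, sin 53.0°) = (28.1, 2.48). TP ⟂ PB; with |PB| = 13.5 on the left of TP, B = P + 13.5·(-0.799, 0.602) = (17.3, 10.6). So B.x = 17.3.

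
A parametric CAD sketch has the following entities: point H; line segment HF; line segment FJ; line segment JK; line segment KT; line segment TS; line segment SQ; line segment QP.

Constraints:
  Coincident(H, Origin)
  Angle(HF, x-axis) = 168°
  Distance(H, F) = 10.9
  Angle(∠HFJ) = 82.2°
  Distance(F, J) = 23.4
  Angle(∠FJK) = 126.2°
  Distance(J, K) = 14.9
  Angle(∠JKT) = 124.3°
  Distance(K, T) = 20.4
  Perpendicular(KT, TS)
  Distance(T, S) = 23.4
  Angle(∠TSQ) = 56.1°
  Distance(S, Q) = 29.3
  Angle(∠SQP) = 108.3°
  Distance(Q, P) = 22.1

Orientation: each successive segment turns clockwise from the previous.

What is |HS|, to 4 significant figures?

12.78

H is at the origin; HF runs at 168.0° with length 10.9, so F = (-10.66, 2.266). ∠HFJ = 82.2° gives FJ at 70.20° from the x-axis; with |FJ| = 23.4, J = (-2.735, 24.28). ∠FJK = 126.2° gives JK at 16.40° from the x-axis; with |JK| = 14.9, K = (11.56, 28.49). ∠JKT = 124.3° gives KT at -39.30° from the x-axis; with |KT| = 20.4, T = (27.34, 15.57). KT is perpendicular to TS, so TS runs at -129.3°; with |TS| = 23.4, S = (12.52, -2.539). Then |HS| = |S − H| = 12.78.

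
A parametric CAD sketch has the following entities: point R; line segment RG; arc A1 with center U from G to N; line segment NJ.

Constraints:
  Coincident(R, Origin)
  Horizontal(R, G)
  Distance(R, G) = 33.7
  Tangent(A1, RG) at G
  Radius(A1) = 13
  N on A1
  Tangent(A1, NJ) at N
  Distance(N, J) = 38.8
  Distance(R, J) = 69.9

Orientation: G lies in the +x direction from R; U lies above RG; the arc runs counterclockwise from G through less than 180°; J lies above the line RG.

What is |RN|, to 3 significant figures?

48.4

R is at the origin; RG is horizontal with |RG| = 33.7 and G on the +x side, so G = (33.7, 0.00). The tangent condition forces UG to be normal to RG, so U = G + (0, 13) = (33.7, 13.0). Since UN ⟂ NJ (tangency), |UJ| = √(13.0² + 38.8²) = 40.9 regardless of where N sits on A1. So J lies on both circle(R, 69.9) and circle(U, 40.9); the above-RG intersection is J = (47.1, 51.7). N is the foot of the tangent from J: N = (46.7, 12.9).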